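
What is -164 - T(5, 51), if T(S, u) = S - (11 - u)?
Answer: -209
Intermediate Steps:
T(S, u) = -11 + S + u (T(S, u) = S + (-11 + u) = -11 + S + u)
-164 - T(5, 51) = -164 - (-11 + 5 + 51) = -164 - 1*45 = -164 - 45 = -209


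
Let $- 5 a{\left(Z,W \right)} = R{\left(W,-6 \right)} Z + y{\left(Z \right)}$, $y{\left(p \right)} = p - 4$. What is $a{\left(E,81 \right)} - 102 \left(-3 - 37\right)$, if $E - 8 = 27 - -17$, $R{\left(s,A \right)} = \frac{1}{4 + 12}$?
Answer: $\frac{16279}{4} \approx 4069.8$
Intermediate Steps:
$y{\left(p \right)} = -4 + p$ ($y{\left(p \right)} = p - 4 = -4 + p$)
$R{\left(s,A \right)} = \frac{1}{16}$
$E = 52$ ($E = 8 + \left(27 - -17\right) = 8 + \left(27 + 17\right) = 8 + 44 = 52$)
$a{\left(Z,W \right)} = \frac{4}{5} - \frac{17 Z}{80}$ ($a{\left(Z,W \right)} = - \frac{\frac{Z}{16} + \left(-4 + Z\right)}{5} = - \frac{-4 + \frac{17 Z}{16}}{5} = \frac{4}{5} - \frac{17 Z}{80}$)
$a{\left(E,81 \right)} - 102 \left(-3 - 37\right) = \left(\frac{4}{5} - \frac{221}{20}\right) - 102 \left(-3 - 37\right) = \left(\frac{4}{5} - \frac{221}{20}\right) - -4080 = - \frac{41}{4} + 4080 = \frac{16279}{4}$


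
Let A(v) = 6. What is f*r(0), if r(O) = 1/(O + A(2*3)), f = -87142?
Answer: -43571/3 ≈ -14524.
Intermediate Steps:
r(O) = 1/(6 + O) (r(O) = 1/(O + 6) = 1/(6 + O))
f*r(0) = -87142/(6 + 0) = -87142/6 = -87142*⅙ = -43571/3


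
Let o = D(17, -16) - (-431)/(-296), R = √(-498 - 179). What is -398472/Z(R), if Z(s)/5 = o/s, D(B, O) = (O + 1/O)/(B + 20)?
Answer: 78631808*I*√677/1865 ≈ 1.097e+6*I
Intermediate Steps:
R = I*√677 (R = √(-677) = I*√677 ≈ 26.019*I)
D(B, O) = (O + 1/O)/(20 + B)
o = -1119/592 (o = (1 + (-16)²)/((-16)*(20 + 17)) - (-431)/(-296) = -1/16*(1 + 256)/37 - (-431)*(-1)/296 = -1/16*1/37*257 - 1*431/296 = -257/592 - 431/296 = -1119/592 ≈ -1.8902)
Z(s) = -5595/(592*s) (Z(s) = 5*(-1119/(592*s)) = -5595/(592*s))
-398472/Z(R) = -398472*(-592*I*√677/5595) = -(-78631808)*I*√677/1865 = 78631808*I*√677/1865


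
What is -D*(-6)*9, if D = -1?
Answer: -54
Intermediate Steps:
-D*(-6)*9 = -(-1*(-6))*9 = -6*9 = -1*54 = -54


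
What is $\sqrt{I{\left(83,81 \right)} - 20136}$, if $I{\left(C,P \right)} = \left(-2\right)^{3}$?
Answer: $4 i \sqrt{1259} \approx 141.93 i$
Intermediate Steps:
$I{\left(C,P \right)} = -8$
$\sqrt{I{\left(83,81 \right)} - 20136} = \sqrt{-8 - 20136} = \sqrt{-20144} = 4 i \sqrt{1259}$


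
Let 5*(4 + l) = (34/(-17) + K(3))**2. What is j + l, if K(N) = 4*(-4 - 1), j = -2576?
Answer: -12416/5 ≈ -2483.2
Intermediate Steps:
K(N) = -20 (K(N) = 4*(-5) = -20)
l = 464/5 (l = -4 + (34/(-17) - 20)**2/5 = -4 + (34*(-1/17) - 20)**2/5 = -4 + (-2 - 20)**2/5 = -4 + (1/5)*(-22)**2 = -4 + (1/5)*484 = -4 + 484/5 = 464/5 ≈ 92.800)
j + l = -2576 + 464/5 = -12416/5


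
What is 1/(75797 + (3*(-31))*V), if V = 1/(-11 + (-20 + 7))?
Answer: 8/606407 ≈ 1.3192e-5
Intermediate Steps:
V = -1/24 (V = 1/(-11 - 13) = 1/(-24) = -1/24 ≈ -0.041667)
1/(75797 + (3*(-31))*V) = 1/(75797 + (3*(-31))*(-1/24)) = 1/(75797 - 93*(-1/24)) = 1/(75797 + 31/8) = 1/(606407/8) = 8/606407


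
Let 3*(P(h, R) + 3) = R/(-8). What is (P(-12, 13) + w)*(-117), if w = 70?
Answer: -62205/8 ≈ -7775.6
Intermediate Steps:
P(h, R) = -3 - R/24 (P(h, R) = -3 + (R/(-8))/3 = -3 + (R*(-⅛))/3 = -3 + (-R/8)/3 = -3 - R/24)
(P(-12, 13) + w)*(-117) = ((-3 - 1/24*13) + 70)*(-117) = ((-3 - 13/24) + 70)*(-117) = (-85/24 + 70)*(-117) = (1595/24)*(-117) = -62205/8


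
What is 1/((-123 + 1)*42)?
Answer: -1/5124 ≈ -0.00019516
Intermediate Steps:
1/((-123 + 1)*42) = 1/(-122*42) = 1/(-5124) = -1/5124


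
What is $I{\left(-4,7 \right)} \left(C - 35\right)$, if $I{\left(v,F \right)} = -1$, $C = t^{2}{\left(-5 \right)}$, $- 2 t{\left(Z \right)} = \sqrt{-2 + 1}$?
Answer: $\frac{141}{4} \approx 35.25$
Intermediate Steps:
$t{\left(Z \right)} = - \frac{i}{2}$ ($t{\left(Z \right)} = - \frac{\sqrt{-2 + 1}}{2} = - \frac{\sqrt{-1}}{2} = - \frac{i}{2}$)
$C = - \frac{1}{4}$ ($C = \left(- \frac{i}{2}\right)^{2} = - \frac{1}{4} \approx -0.25$)
$I{\left(-4,7 \right)} \left(C - 35\right) = - (- \frac{1}{4} - 35) = \left(-1\right) \left(- \frac{141}{4}\right) = \frac{141}{4}$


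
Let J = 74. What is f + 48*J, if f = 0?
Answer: 3552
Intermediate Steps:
f + 48*J = 0 + 48*74 = 0 + 3552 = 3552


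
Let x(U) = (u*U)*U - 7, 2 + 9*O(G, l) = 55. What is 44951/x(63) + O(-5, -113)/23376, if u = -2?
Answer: -9456550099/1671500880 ≈ -5.6575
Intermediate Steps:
O(G, l) = 53/9 (O(G, l) = -2/9 + (1/9)*55 = -2/9 + 55/9 = 53/9)
x(U) = -7 - 2*U**2 (x(U) = (-2*U)*U - 7 = -2*U**2 - 7 = -7 - 2*U**2)
44951/x(63) + O(-5, -113)/23376 = 44951/(-7 - 2*63**2) + (53/9)/23376 = 44951/(-7 - 2*3969) + (53/9)*(1/23376) = 44951/(-7 - 7938) + 53/210384 = 44951/(-7945) + 53/210384 = 44951*(-1/7945) + 53/210384 = -44951/7945 + 53/210384 = -9456550099/1671500880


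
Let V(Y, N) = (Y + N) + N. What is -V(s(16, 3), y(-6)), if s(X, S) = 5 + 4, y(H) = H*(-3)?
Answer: -45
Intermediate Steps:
y(H) = -3*H
s(X, S) = 9
V(Y, N) = Y + 2*N (V(Y, N) = (N + Y) + N = Y + 2*N)
-V(s(16, 3), y(-6)) = -(9 + 2*(-3*(-6))) = -(9 + 2*18) = -(9 + 36) = -1*45 = -45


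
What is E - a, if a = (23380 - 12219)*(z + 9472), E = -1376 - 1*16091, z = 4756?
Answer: -158816175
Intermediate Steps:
E = -17467 (E = -1376 - 16091 = -17467)
a = 158798708 (a = (23380 - 12219)*(4756 + 9472) = 11161*14228 = 158798708)
E - a = -17467 - 1*158798708 = -17467 - 158798708 = -158816175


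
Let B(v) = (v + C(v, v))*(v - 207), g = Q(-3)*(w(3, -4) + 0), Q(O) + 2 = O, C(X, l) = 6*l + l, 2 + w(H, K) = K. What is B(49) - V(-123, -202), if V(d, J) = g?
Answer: -61966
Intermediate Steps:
w(H, K) = -2 + K
C(X, l) = 7*l
Q(O) = -2 + O
g = 30 (g = (-2 - 3)*((-2 - 4) + 0) = -5*(-6 + 0) = -5*(-6) = 30)
B(v) = 8*v*(-207 + v) (B(v) = (v + 7*v)*(v - 207) = (8*v)*(-207 + v) = 8*v*(-207 + v))
V(d, J) = 30
B(49) - V(-123, -202) = 8*49*(-207 + 49) - 1*30 = 8*49*(-158) - 30 = -61936 - 30 = -61966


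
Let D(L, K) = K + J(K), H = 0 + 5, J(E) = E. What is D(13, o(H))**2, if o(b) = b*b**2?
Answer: 62500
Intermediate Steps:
H = 5
o(b) = b**3
D(L, K) = 2*K (D(L, K) = K + K = 2*K)
D(13, o(H))**2 = (2*5**3)**2 = (2*125)**2 = 250**2 = 62500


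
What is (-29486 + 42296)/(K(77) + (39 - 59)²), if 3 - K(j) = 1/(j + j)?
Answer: 657580/20687 ≈ 31.787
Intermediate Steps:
K(j) = 3 - 1/(2*j) (K(j) = 3 - 1/(j + j) = 3 - 1/(2*j))
(-29486 + 42296)/(K(77) + (39 - 59)²) = (-29486 + 42296)/((3 - ½/77) + (39 - 59)²) = 12810/((3 - ½*1/77) + (-20)²) = 12810/((3 - 1/154) + 400) = 12810/(461/154 + 400) = 12810/(62061/154) = 12810*(154/62061) = 657580/20687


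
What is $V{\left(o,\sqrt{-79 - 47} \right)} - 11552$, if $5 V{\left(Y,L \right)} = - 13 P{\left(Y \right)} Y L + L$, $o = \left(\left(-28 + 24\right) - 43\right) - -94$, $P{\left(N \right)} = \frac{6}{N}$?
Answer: $-11552 - \frac{231 i \sqrt{14}}{5} \approx -11552.0 - 172.86 i$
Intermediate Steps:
$o = 47$ ($o = \left(-4 - 43\right) + 94 = -47 + 94 = 47$)
$V{\left(Y,L \right)} = - \frac{77 L}{5}$ ($V{\left(Y,L \right)} = \frac{- 13 \frac{6}{Y} Y L + L}{5} = \frac{- \frac{78}{Y} Y L + L}{5} = \frac{- 78 L + L}{5} = \frac{\left(-77\right) L}{5} = - \frac{77 L}{5}$)
$V{\left(o,\sqrt{-79 - 47} \right)} - 11552 = - \frac{77 \sqrt{-79 - 47}}{5} - 11552 = - \frac{77 \sqrt{-126}}{5} - 11552 = - \frac{77 \cdot 3 i \sqrt{14}}{5} - 11552 = - \frac{231 i \sqrt{14}}{5} - 11552 = -11552 - \frac{231 i \sqrt{14}}{5}$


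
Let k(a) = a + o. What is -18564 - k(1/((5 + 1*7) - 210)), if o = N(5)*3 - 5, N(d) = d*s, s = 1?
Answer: -3677651/198 ≈ -18574.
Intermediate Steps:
N(d) = d (N(d) = d*1 = d)
o = 10 (o = 5*3 - 5 = 15 - 5 = 10)
k(a) = 10 + a (k(a) = a + 10 = 10 + a)
-18564 - k(1/((5 + 1*7) - 210)) = -18564 - (10 + 1/((5 + 1*7) - 210)) = -18564 - (10 + 1/((5 + 7) - 210)) = -18564 - (10 + 1/(12 - 210)) = -18564 - (10 + 1/(-198)) = -18564 - (10 - 1/198) = -18564 - 1*1979/198 = -18564 - 1979/198 = -3677651/198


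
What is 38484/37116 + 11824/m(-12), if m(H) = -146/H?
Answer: 73221301/75263 ≈ 972.87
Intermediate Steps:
38484/37116 + 11824/m(-12) = 38484/37116 + 11824/((-146/(-12))) = 38484*(1/37116) + 11824/((-146*(-1/12))) = 1069/1031 + 11824/(73/6) = 1069/1031 + 11824*(6/73) = 1069/1031 + 70944/73 = 73221301/75263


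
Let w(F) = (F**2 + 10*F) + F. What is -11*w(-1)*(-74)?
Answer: -8140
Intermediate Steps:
w(F) = F**2 + 11*F
-11*w(-1)*(-74) = -(-11)*(11 - 1)*(-74) = -(-11)*10*(-74) = -11*(-10)*(-74) = 110*(-74) = -8140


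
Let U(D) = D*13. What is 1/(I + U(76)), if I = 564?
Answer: 1/1552 ≈ 0.00064433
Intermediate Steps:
U(D) = 13*D
1/(I + U(76)) = 1/(564 + 13*76) = 1/(564 + 988) = 1/1552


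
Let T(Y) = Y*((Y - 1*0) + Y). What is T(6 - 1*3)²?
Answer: 324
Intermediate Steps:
T(Y) = 2*Y² (T(Y) = Y*((Y + 0) + Y) = Y*(Y + Y) = Y*(2*Y) = 2*Y²)
T(6 - 1*3)² = (2*(6 - 1*3)²)² = (2*(6 - 3)²)² = (2*3²)² = (2*9)² = 18² = 324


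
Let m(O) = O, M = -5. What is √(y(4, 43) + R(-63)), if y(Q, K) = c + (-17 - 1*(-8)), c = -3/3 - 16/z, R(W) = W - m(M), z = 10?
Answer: 2*I*√435/5 ≈ 8.3427*I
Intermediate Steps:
R(W) = 5 + W (R(W) = W - 1*(-5) = W + 5 = 5 + W)
c = -13/5 (c = -3/3 - 16/10 = -3*⅓ - 16*⅒ = -1 - 8/5 = -13/5 ≈ -2.6000)
y(Q, K) = -58/5 (y(Q, K) = -13/5 + (-17 - 1*(-8)) = -13/5 + (-17 + 8) = -13/5 - 9 = -58/5)
√(y(4, 43) + R(-63)) = √(-58/5 + (5 - 63)) = √(-58/5 - 58) = √(-348/5) = 2*I*√435/5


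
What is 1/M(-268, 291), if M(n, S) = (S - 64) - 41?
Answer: 1/186 ≈ 0.0053763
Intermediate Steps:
M(n, S) = -105 + S (M(n, S) = (-64 + S) - 41 = -105 + S)
1/M(-268, 291) = 1/(-105 + 291) = 1/186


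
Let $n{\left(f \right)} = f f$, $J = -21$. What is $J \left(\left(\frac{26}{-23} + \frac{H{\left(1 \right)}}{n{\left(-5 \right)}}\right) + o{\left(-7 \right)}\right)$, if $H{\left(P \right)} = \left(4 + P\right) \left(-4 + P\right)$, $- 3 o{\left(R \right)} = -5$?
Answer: $\frac{154}{115} \approx 1.3391$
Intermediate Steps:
$o{\left(R \right)} = \frac{5}{3}$ ($o{\left(R \right)} = \left(- \frac{1}{3}\right) \left(-5\right) = \frac{5}{3}$)
$H{\left(P \right)} = \left(-4 + P\right) \left(4 + P\right)$
$n{\left(f \right)} = f^{2}$
$J \left(\left(\frac{26}{-23} + \frac{H{\left(1 \right)}}{n{\left(-5 \right)}}\right) + o{\left(-7 \right)}\right) = - 21 \left(\left(\frac{26}{-23} + \frac{-16 + 1^{2}}{\left(-5\right)^{2}}\right) + \frac{5}{3}\right) = - 21 \left(\left(26 \left(- \frac{1}{23}\right) + \frac{-16 + 1}{25}\right) + \frac{5}{3}\right) = - 21 \left(\left(- \frac{26}{23} - \frac{3}{5}\right) + \frac{5}{3}\right) = - 21 \left(- \frac{199}{115} + \frac{5}{3}\right) = \left(-21\right) \left(- \frac{22}{345}\right) = \frac{154}{115}$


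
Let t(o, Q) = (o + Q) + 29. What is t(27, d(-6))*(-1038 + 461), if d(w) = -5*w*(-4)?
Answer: 36928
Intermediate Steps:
d(w) = 20*w
t(o, Q) = 29 + Q + o (t(o, Q) = (Q + o) + 29 = 29 + Q + o)
t(27, d(-6))*(-1038 + 461) = (29 + 20*(-6) + 27)*(-1038 + 461) = (29 - 120 + 27)*(-577) = -64*(-577) = 36928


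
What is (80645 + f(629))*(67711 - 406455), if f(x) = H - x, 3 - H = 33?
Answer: -27094777584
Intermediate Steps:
H = -30 (H = 3 - 1*33 = 3 - 33 = -30)
f(x) = -30 - x
(80645 + f(629))*(67711 - 406455) = (80645 + (-30 - 1*629))*(67711 - 406455) = (80645 + (-30 - 629))*(-338744) = (80645 - 659)*(-338744) = 79986*(-338744) = -27094777584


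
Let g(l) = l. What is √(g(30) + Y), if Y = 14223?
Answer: √14253 ≈ 119.39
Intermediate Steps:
√(g(30) + Y) = √(30 + 14223) = √14253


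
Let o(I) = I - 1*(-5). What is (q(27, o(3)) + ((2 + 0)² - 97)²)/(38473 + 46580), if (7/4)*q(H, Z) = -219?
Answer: 19889/198457 ≈ 0.10022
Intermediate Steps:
o(I) = 5 + I (o(I) = I + 5 = 5 + I)
q(H, Z) = -876/7 (q(H, Z) = (4/7)*(-219) = -876/7)
(q(27, o(3)) + ((2 + 0)² - 97)²)/(38473 + 46580) = (-876/7 + ((2 + 0)² - 97)²)/(38473 + 46580) = (-876/7 + (2² - 97)²)/85053 = (-876/7 + (4 - 97)²)*(1/85053) = (-876/7 + (-93)²)*(1/85053) = (-876/7 + 8649)*(1/85053) = (59667/7)*(1/85053) = 19889/198457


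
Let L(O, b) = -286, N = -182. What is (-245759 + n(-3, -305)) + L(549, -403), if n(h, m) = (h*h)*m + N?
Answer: -248972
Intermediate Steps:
n(h, m) = -182 + m*h**2 (n(h, m) = (h*h)*m - 182 = h**2*m - 182 = m*h**2 - 182 = -182 + m*h**2)
(-245759 + n(-3, -305)) + L(549, -403) = (-245759 + (-182 - 305*(-3)**2)) - 286 = (-245759 + (-182 - 305*9)) - 286 = (-245759 + (-182 - 2745)) - 286 = (-245759 - 2927) - 286 = -248686 - 286 = -248972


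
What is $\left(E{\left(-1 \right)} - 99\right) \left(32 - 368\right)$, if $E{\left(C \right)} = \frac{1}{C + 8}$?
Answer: $33216$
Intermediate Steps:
$E{\left(C \right)} = \frac{1}{8 + C}$
$\left(E{\left(-1 \right)} - 99\right) \left(32 - 368\right) = \left(\frac{1}{8 - 1} - 99\right) \left(32 - 368\right) = \left(\frac{1}{7} - 99\right) \left(-336\right) = \left(- \frac{692}{7}\right) \left(-336\right) = 33216$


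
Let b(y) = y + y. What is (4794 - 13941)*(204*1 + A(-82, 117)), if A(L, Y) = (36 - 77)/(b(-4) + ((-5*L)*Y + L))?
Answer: -29781043471/15960 ≈ -1.8660e+6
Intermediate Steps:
b(y) = 2*y
A(L, Y) = -41/(-8 + L - 5*L*Y) (A(L, Y) = (36 - 77)/(2*(-4) + ((-5*L)*Y + L)) = -41/(-8 + (-5*L*Y + L)) = -41/(-8 + (L - 5*L*Y)) = -41/(-8 + L - 5*L*Y))
(4794 - 13941)*(204*1 + A(-82, 117)) = (4794 - 13941)*(204*1 + 41/(8 - 1*(-82) + 5*(-82)*117)) = -9147*(204 + 41/(8 + 82 - 47970)) = -9147*(204 + 41/(-47880)) = -9147*(204 + 41*(-1/47880)) = -9147*(204 - 41/47880) = -9147*9767479/47880 = -29781043471/15960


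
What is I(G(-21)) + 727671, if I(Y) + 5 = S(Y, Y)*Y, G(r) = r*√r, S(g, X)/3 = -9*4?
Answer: 727666 + 2268*I*√21 ≈ 7.2767e+5 + 10393.0*I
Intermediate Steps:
S(g, X) = -108 (S(g, X) = 3*(-9*4) = 3*(-36) = -108)
G(r) = r^(3/2)
I(Y) = -5 - 108*Y
I(G(-21)) + 727671 = (-5 - (-2268)*I*√21) + 727671 = (-5 + 2268*I*√21) + 727671 = 727666 + 2268*I*√21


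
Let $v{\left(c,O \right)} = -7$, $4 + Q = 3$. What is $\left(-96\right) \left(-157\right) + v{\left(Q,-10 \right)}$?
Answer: $15065$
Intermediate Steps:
$Q = -1$ ($Q = -4 + 3 = -1$)
$\left(-96\right) \left(-157\right) + v{\left(Q,-10 \right)} = \left(-96\right) \left(-157\right) - 7 = 15072 - 7 = 15065$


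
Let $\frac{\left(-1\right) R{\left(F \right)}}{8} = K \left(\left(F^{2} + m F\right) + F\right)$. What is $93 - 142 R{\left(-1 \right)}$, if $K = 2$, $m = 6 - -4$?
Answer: $-22627$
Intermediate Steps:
$m = 10$ ($m = 6 + 4 = 10$)
$R{\left(F \right)} = - 176 F - 16 F^{2}$ ($R{\left(F \right)} = - 8 \cdot 2 \left(\left(F^{2} + 10 F\right) + F\right) = - 8 \cdot 2 \left(F^{2} + 11 F\right) = - 8 \left(2 F^{2} + 22 F\right) = - 176 F - 16 F^{2}$)
$93 - 142 R{\left(-1 \right)} = 93 - 142 \left(\left(-16\right) \left(-1\right) \left(11 - 1\right)\right) = 93 - 142 \left(\left(-16\right) \left(-1\right) 10\right) = 93 - 22720 = -22627$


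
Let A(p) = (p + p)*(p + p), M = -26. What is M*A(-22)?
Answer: -50336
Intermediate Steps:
A(p) = 4*p² (A(p) = (2*p)*(2*p) = 4*p²)
M*A(-22) = -104*(-22)² = -104*484 = -26*1936 = -50336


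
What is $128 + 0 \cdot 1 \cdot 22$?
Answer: $128$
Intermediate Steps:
$128 + 0 \cdot 1 \cdot 22 = 128 + 0 \cdot 22 = 128 + 0 = 128$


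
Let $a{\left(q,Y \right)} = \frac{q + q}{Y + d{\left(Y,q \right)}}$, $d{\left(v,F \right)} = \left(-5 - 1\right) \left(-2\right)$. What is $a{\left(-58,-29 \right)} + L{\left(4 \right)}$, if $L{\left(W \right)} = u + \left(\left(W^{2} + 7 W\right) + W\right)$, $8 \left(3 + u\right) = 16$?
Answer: $\frac{915}{17} \approx 53.824$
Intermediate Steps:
$u = -1$ ($u = -3 + \frac{1}{8} \cdot 16 = -3 + 2 = -1$)
$d{\left(v,F \right)} = 12$ ($d{\left(v,F \right)} = \left(-6\right) \left(-2\right) = 12$)
$L{\left(W \right)} = -1 + W^{2} + 8 W$ ($L{\left(W \right)} = -1 + \left(\left(W^{2} + 7 W\right) + W\right) = -1 + \left(W^{2} + 8 W\right) = -1 + W^{2} + 8 W$)
$a{\left(q,Y \right)} = \frac{2 q}{12 + Y}$ ($a{\left(q,Y \right)} = \frac{q + q}{Y + 12} = \frac{2 q}{12 + Y}$)
$a{\left(-58,-29 \right)} + L{\left(4 \right)} = 2 \left(-58\right) \frac{1}{12 - 29} + \left(-1 + 4^{2} + 8 \cdot 4\right) = 2 \left(-58\right) \frac{1}{-17} + \left(-1 + 16 + 32\right) = 2 \left(-58\right) \left(- \frac{1}{17}\right) + 47 = \frac{116}{17} + 47 = \frac{915}{17}$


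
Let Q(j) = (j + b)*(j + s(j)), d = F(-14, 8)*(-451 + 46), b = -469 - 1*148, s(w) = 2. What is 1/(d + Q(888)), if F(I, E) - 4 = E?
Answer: 1/236330 ≈ 4.2314e-6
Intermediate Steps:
b = -617 (b = -469 - 148 = -617)
F(I, E) = 4 + E
d = -4860 (d = (4 + 8)*(-451 + 46) = 12*(-405) = -4860)
Q(j) = (-617 + j)*(2 + j) (Q(j) = (j - 617)*(j + 2) = (-617 + j)*(2 + j))
1/(d + Q(888)) = 1/(-4860 + (-1234 + 888² - 615*888)) = 1/(-4860 + (-1234 + 788544 - 546120)) = 1/(-4860 + 241190) = 1/236330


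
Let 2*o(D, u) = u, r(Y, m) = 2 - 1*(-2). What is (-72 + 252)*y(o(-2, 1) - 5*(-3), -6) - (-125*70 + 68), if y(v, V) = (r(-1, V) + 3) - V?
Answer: 11022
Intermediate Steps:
r(Y, m) = 4 (r(Y, m) = 2 + 2 = 4)
o(D, u) = u/2
y(v, V) = 7 - V (y(v, V) = (4 + 3) - V = 7 - V)
(-72 + 252)*y(o(-2, 1) - 5*(-3), -6) - (-125*70 + 68) = (-72 + 252)*(7 - 1*(-6)) - (-125*70 + 68) = 180*(7 + 6) - (-8750 + 68) = 180*13 - 1*(-8682) = 2340 + 8682 = 11022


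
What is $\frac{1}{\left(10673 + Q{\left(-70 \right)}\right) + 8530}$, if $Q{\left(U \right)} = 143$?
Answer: $\frac{1}{19346} \approx 5.169 \cdot 10^{-5}$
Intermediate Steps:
$\frac{1}{\left(10673 + Q{\left(-70 \right)}\right) + 8530} = \frac{1}{\left(10673 + 143\right) + 8530} = \frac{1}{10816 + 8530} = \frac{1}{19346}$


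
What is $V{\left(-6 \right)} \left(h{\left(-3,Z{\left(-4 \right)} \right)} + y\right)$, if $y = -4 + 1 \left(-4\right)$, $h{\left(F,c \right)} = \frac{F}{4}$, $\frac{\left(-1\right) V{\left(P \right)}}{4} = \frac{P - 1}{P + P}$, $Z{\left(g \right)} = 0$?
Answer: $\frac{245}{12} \approx 20.417$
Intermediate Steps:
$V{\left(P \right)} = - \frac{2 \left(-1 + P\right)}{P}$ ($V{\left(P \right)} = - 4 \frac{P - 1}{P + P} = - 4 \frac{-1 + P}{2 P} = - \frac{2 \left(-1 + P\right)}{P}$)
$h{\left(F,c \right)} = \frac{F}{4}$ ($h{\left(F,c \right)} = F \frac{1}{4} = \frac{F}{4}$)
$y = -8$ ($y = -4 - 4 = -8$)
$V{\left(-6 \right)} \left(h{\left(-3,Z{\left(-4 \right)} \right)} + y\right) = \left(-2 + \frac{2}{-6}\right) \left(\frac{1}{4} \left(-3\right) - 8\right) = \left(-2 + 2 \left(- \frac{1}{6}\right)\right) \left(- \frac{3}{4} - 8\right) = \left(-2 - \frac{1}{3}\right) \left(- \frac{35}{4}\right) = \left(- \frac{7}{3}\right) \left(- \frac{35}{4}\right) = \frac{245}{12}$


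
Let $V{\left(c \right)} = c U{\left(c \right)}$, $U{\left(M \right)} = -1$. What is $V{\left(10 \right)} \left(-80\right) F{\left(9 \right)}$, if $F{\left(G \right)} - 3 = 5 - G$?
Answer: $-800$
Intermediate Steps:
$F{\left(G \right)} = 8 - G$ ($F{\left(G \right)} = 3 - \left(-5 + G\right) = 8 - G$)
$V{\left(c \right)} = - c$ ($V{\left(c \right)} = c \left(-1\right) = - c$)
$V{\left(10 \right)} \left(-80\right) F{\left(9 \right)} = \left(-1\right) 10 \left(-80\right) \left(8 - 9\right) = \left(-10\right) \left(-80\right) \left(8 - 9\right) = 800 \left(-1\right) = -800$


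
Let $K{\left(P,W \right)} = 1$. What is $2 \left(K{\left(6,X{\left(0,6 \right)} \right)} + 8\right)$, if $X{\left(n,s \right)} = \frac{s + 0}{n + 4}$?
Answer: $18$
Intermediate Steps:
$X{\left(n,s \right)} = \frac{s}{4 + n}$
$2 \left(K{\left(6,X{\left(0,6 \right)} \right)} + 8\right) = 2 \left(1 + 8\right) = 2 \cdot 9 = 18$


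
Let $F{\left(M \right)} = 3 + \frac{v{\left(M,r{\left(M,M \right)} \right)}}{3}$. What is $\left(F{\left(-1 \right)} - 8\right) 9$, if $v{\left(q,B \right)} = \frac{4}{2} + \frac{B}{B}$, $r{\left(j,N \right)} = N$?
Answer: $-36$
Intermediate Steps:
$v{\left(q,B \right)} = 3$ ($v{\left(q,B \right)} = 4 \cdot \frac{1}{2} + 1 = 2 + 1 = 3$)
$F{\left(M \right)} = 4$ ($F{\left(M \right)} = 3 + \frac{3}{3} = 3 + 3 \cdot \frac{1}{3} = 3 + 1 = 4$)
$\left(F{\left(-1 \right)} - 8\right) 9 = \left(4 - 8\right) 9 = \left(-4\right) 9 = -36$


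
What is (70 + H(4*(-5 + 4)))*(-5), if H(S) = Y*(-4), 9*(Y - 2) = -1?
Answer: -2810/9 ≈ -312.22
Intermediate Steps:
Y = 17/9 (Y = 2 + (⅑)*(-1) = 2 - ⅑ = 17/9 ≈ 1.8889)
H(S) = -68/9 (H(S) = (17/9)*(-4) = -68/9)
(70 + H(4*(-5 + 4)))*(-5) = (70 - 68/9)*(-5) = (562/9)*(-5) = -2810/9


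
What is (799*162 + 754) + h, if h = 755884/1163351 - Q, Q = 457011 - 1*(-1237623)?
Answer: -1819994409258/1163351 ≈ -1.5644e+6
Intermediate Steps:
Q = 1694634 (Q = 457011 + 1237623 = 1694634)
h = -1971453402650/1163351 (h = 755884/1163351 - 1*1694634 = 755884*(1/1163351) - 1694634 = 755884/1163351 - 1694634 = -1971453402650/1163351 ≈ -1.6946e+6)
(799*162 + 754) + h = (799*162 + 754) - 1971453402650/1163351 = (129438 + 754) - 1971453402650/1163351 = 130192 - 1971453402650/1163351 = -1819994409258/1163351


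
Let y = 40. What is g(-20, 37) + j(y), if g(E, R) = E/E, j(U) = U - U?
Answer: 1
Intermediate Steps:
j(U) = 0
g(E, R) = 1
g(-20, 37) + j(y) = 1 + 0 = 1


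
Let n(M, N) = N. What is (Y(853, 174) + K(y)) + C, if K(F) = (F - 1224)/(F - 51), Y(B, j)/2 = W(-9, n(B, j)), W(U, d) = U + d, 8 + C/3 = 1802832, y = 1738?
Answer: 9124649488/1687 ≈ 5.4088e+6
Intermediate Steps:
C = 5408472 (C = -24 + 3*1802832 = -24 + 5408496 = 5408472)
Y(B, j) = -18 + 2*j (Y(B, j) = 2*(-9 + j) = -18 + 2*j)
K(F) = (-1224 + F)/(-51 + F)
(Y(853, 174) + K(y)) + C = ((-18 + 2*174) + (-1224 + 1738)/(-51 + 1738)) + 5408472 = ((-18 + 348) + 514/1687) + 5408472 = (330 + (1/1687)*514) + 5408472 = (330 + 514/1687) + 5408472 = 557224/1687 + 5408472 = 9124649488/1687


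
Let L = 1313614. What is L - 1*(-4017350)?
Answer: 5330964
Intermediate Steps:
L - 1*(-4017350) = 1313614 - 1*(-4017350) = 1313614 + 4017350 = 5330964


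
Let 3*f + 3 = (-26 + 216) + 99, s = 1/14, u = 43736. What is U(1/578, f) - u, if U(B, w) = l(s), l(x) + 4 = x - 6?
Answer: -612443/14 ≈ -43746.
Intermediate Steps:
s = 1/14 ≈ 0.071429
l(x) = -10 + x (l(x) = -4 + (x - 6) = -4 + (-6 + x) = -10 + x)
f = 286/3 (f = -1 + ((-26 + 216) + 99)/3 = -1 + (190 + 99)/3 = -1 + (⅓)*289 = -1 + 289/3 = 286/3 ≈ 95.333)
U(B, w) = -139/14 (U(B, w) = -10 + 1/14 = -139/14)
U(1/578, f) - u = -139/14 - 1*43736 = -139/14 - 43736 = -612443/14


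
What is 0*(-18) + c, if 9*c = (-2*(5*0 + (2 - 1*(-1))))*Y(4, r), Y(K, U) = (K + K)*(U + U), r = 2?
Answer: -64/3 ≈ -21.333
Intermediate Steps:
Y(K, U) = 4*K*U (Y(K, U) = (2*K)*(2*U) = 4*K*U)
c = -64/3 (c = ((-2*(5*0 + (2 - 1*(-1))))*(4*4*2))/9 = (-2*(0 + (2 + 1))*32)/9 = (-2*(0 + 3)*32)/9 = (-2*3*32)/9 = (-6*32)/9 = (⅑)*(-192) = -64/3 ≈ -21.333)
0*(-18) + c = 0*(-18) - 64/3 = 0 - 64/3 = -64/3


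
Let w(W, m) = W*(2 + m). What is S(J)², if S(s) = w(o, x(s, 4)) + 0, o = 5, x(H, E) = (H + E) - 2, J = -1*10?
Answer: 900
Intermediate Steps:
J = -10
x(H, E) = -2 + E + H (x(H, E) = (E + H) - 2 = -2 + E + H)
S(s) = 20 + 5*s (S(s) = 5*(2 + (-2 + 4 + s)) + 0 = 5*(2 + (2 + s)) + 0 = 5*(4 + s) + 0 = (20 + 5*s) + 0 = 20 + 5*s)
S(J)² = (20 + 5*(-10))² = (20 - 50)² = (-30)² = 900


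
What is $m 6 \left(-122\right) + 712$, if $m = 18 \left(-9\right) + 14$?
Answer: $109048$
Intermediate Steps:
$m = -148$ ($m = -162 + 14 = -148$)
$m 6 \left(-122\right) + 712 = - 148 \cdot 6 \left(-122\right) + 712 = \left(-148\right) \left(-732\right) + 712 = 108336 + 712 = 109048$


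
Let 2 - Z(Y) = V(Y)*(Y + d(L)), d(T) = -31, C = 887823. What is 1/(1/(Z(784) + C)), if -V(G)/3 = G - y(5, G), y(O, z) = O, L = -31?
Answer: 2647586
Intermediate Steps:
V(G) = 15 - 3*G (V(G) = -3*(G - 1*5) = -3*(G - 5) = -3*(-5 + G) = 15 - 3*G)
Z(Y) = 2 - (-31 + Y)*(15 - 3*Y) (Z(Y) = 2 - (15 - 3*Y)*(Y - 31) = 2 - (15 - 3*Y)*(-31 + Y) = 2 - (-31 + Y)*(15 - 3*Y))
1/(1/(Z(784) + C)) = 1/(1/((467 - 108*784 + 3*784**2) + 887823)) = 1/(1/((467 - 84672 + 3*614656) + 887823)) = 1/(1/((467 - 84672 + 1843968) + 887823)) = 1/(1/(1759763 + 887823)) = 1/(1/2647586) = 2647586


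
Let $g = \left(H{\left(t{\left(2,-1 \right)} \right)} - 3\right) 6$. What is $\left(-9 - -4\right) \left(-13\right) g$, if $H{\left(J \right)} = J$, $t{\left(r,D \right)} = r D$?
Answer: $-1950$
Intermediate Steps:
$t{\left(r,D \right)} = D r$
$g = -30$ ($g = \left(\left(-1\right) 2 - 3\right) 6 = \left(-2 - 3\right) 6 = \left(-5\right) 6 = -30$)
$\left(-9 - -4\right) \left(-13\right) g = \left(-9 - -4\right) \left(-13\right) \left(-30\right) = \left(-9 + 4\right) \left(-13\right) \left(-30\right) = \left(-5\right) \left(-13\right) \left(-30\right) = 65 \left(-30\right) = -1950$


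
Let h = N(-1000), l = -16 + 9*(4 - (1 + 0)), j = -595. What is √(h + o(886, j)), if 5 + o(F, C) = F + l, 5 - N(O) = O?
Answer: √1897 ≈ 43.555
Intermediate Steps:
N(O) = 5 - O
l = 11 (l = -16 + 9*(4 - 1*1) = -16 + 9*(4 - 1) = -16 + 9*3 = -16 + 27 = 11)
h = 1005 (h = 5 - 1*(-1000) = 5 + 1000 = 1005)
o(F, C) = 6 + F (o(F, C) = -5 + (F + 11) = -5 + (11 + F) = 6 + F)
√(h + o(886, j)) = √(1005 + (6 + 886)) = √(1005 + 892) = √1897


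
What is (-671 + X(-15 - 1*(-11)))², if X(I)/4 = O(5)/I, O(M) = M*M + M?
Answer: 491401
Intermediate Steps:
O(M) = M + M² (O(M) = M² + M = M + M²)
X(I) = 120/I (X(I) = 4*((5*(1 + 5))/I) = 4*((5*6)/I) = 4*(30/I) = 120/I)
(-671 + X(-15 - 1*(-11)))² = (-671 + 120/(-15 - 1*(-11)))² = (-671 + 120/(-15 + 11))² = (-671 + 120/(-4))² = (-671 + 120*(-¼))² = (-671 - 30)² = (-701)² = 491401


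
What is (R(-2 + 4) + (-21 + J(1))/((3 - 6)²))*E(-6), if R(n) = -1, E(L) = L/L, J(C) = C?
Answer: -29/9 ≈ -3.2222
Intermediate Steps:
E(L) = 1
(R(-2 + 4) + (-21 + J(1))/((3 - 6)²))*E(-6) = (-1 + (-21 + 1)/((3 - 6)²))*1 = (-1 - 20/((-3)²))*1 = (-1 - 20/9)*1 = -29/9*1 = -29/9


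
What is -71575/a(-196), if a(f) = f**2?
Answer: -10225/5488 ≈ -1.8632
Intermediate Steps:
-71575/a(-196) = -71575/((-196)**2) = -71575/38416 = -71575*1/38416 = -10225/5488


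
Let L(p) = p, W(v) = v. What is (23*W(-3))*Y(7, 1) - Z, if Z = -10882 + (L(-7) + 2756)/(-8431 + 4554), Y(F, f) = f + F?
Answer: 40052159/3877 ≈ 10331.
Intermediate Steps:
Y(F, f) = F + f
Z = -42192263/3877 (Z = -10882 + (-7 + 2756)/(-8431 + 4554) = -10882 + 2749/(-3877) = -10882 + 2749*(-1/3877) = -10882 - 2749/3877 = -42192263/3877 ≈ -10883.)
(23*W(-3))*Y(7, 1) - Z = (23*(-3))*(7 + 1) - 1*(-42192263/3877) = -69*8 + 42192263/3877 = -552 + 42192263/3877 = 40052159/3877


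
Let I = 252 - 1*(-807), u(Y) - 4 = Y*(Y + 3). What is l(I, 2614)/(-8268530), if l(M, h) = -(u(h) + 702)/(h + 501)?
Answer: 3420772/12878235475 ≈ 0.00026562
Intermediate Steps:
u(Y) = 4 + Y*(3 + Y) (u(Y) = 4 + Y*(Y + 3) = 4 + Y*(3 + Y))
I = 1059 (I = 252 + 807 = 1059)
l(M, h) = -(706 + h² + 3*h)/(501 + h) (l(M, h) = -((4 + h² + 3*h) + 702)/(h + 501) = -(706 + h² + 3*h)/(501 + h))
l(I, 2614)/(-8268530) = ((-706 - 1*2614² - 3*2614)/(501 + 2614))/(-8268530) = ((-706 - 1*6832996 - 7842)/3115)*(-1/8268530) = ((-706 - 6832996 - 7842)/3115)*(-1/8268530) = ((1/3115)*(-6841544))*(-1/8268530) = -6841544/3115*(-1/8268530) = 3420772/12878235475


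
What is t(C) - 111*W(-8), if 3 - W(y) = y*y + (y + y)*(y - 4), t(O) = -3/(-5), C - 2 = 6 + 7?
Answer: 140418/5 ≈ 28084.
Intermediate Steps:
C = 15 (C = 2 + (6 + 7) = 2 + 13 = 15)
t(O) = ⅗ (t(O) = -3*(-⅕) = ⅗)
W(y) = 3 - y² - 2*y*(-4 + y) (W(y) = 3 - (y*y + (y + y)*(y - 4)) = 3 - (y² + (2*y)*(-4 + y)) = 3 - (y² + 2*y*(-4 + y)) = 3 + (-y² - 2*y*(-4 + y)) = 3 - y² - 2*y*(-4 + y))
t(C) - 111*W(-8) = ⅗ - 111*(3 - 3*(-8)² + 8*(-8)) = ⅗ - 111*(3 - 3*64 - 64) = ⅗ - 111*(3 - 192 - 64) = ⅗ - 111*(-253) = ⅗ + 28083 = 140418/5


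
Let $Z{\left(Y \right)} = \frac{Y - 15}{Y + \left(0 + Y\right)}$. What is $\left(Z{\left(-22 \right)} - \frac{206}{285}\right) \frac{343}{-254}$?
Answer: $- \frac{507983}{3185160} \approx -0.15948$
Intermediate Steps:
$Z{\left(Y \right)} = \frac{-15 + Y}{2 Y}$ ($Z{\left(Y \right)} = \frac{-15 + Y}{Y + Y} = \frac{-15 + Y}{2 Y}$)
$\left(Z{\left(-22 \right)} - \frac{206}{285}\right) \frac{343}{-254} = \left(\frac{-15 - 22}{2 \left(-22\right)} - \frac{206}{285}\right) \frac{343}{-254} = \left(\frac{1}{2} \left(- \frac{1}{22}\right) \left(-37\right) - \frac{206}{285}\right) 343 \left(- \frac{1}{254}\right) = \left(\frac{37}{44} - \frac{206}{285}\right) \left(- \frac{343}{254}\right) = \frac{1481}{12540} \left(- \frac{343}{254}\right) = - \frac{507983}{3185160}$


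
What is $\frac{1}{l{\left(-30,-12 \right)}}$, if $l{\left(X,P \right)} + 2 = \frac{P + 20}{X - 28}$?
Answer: $- \frac{29}{62} \approx -0.46774$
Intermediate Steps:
$l{\left(X,P \right)} = -2 + \frac{20 + P}{-28 + X}$ ($l{\left(X,P \right)} = -2 + \frac{P + 20}{X - 28} = -2 + \frac{20 + P}{-28 + X}$)
$\frac{1}{l{\left(-30,-12 \right)}} = \frac{1}{\frac{1}{-28 - 30} \left(76 - 12 - -60\right)} = \frac{1}{\frac{1}{-58} \left(76 - 12 + 60\right)} = \frac{1}{\left(- \frac{1}{58}\right) 124} = \frac{1}{- \frac{62}{29}} = - \frac{29}{62}$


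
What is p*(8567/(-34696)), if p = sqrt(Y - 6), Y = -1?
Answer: -8567*I*sqrt(7)/34696 ≈ -0.65328*I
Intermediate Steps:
p = I*sqrt(7) (p = sqrt(-1 - 6) = sqrt(-7) = I*sqrt(7) ≈ 2.6458*I)
p*(8567/(-34696)) = (I*sqrt(7))*(8567/(-34696)) = (I*sqrt(7))*(8567*(-1/34696)) = (I*sqrt(7))*(-8567/34696) = -8567*I*sqrt(7)/34696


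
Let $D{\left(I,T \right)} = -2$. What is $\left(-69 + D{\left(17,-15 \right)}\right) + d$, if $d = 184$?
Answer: $113$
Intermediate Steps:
$\left(-69 + D{\left(17,-15 \right)}\right) + d = \left(-69 - 2\right) + 184 = -71 + 184 = 113$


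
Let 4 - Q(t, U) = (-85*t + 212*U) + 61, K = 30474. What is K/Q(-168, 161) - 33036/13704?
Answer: -168236465/55351598 ≈ -3.0394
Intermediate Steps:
Q(t, U) = -57 - 212*U + 85*t (Q(t, U) = 4 - ((-85*t + 212*U) + 61) = 4 - (61 - 85*t + 212*U) = 4 + (-61 - 212*U + 85*t) = -57 - 212*U + 85*t)
K/Q(-168, 161) - 33036/13704 = 30474/(-57 - 212*161 + 85*(-168)) - 33036/13704 = 30474/(-57 - 34132 - 14280) - 33036*1/13704 = 30474/(-48469) - 2753/1142 = 30474*(-1/48469) - 2753/1142 = -30474/48469 - 2753/1142 = -168236465/55351598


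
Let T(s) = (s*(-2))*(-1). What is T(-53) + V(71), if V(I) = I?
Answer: -35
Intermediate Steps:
T(s) = 2*s (T(s) = -2*s*(-1) = 2*s)
T(-53) + V(71) = 2*(-53) + 71 = -106 + 71 = -35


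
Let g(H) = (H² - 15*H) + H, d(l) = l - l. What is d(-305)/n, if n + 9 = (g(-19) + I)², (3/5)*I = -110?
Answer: 0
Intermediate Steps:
d(l) = 0
g(H) = H² - 14*H
I = -550/3 (I = (5/3)*(-110) = -550/3 ≈ -183.33)
n = 1771480/9 (n = -9 + (-19*(-14 - 19) - 550/3)² = -9 + (-19*(-33) - 550/3)² = -9 + (627 - 550/3)² = -9 + (1331/3)² = -9 + 1771561/9 = 1771480/9 ≈ 1.9683e+5)
d(-305)/n = 0/(1771480/9) = 0*(9/1771480) = 0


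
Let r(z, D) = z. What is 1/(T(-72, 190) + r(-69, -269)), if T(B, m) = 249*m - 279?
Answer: 1/46962 ≈ 2.1294e-5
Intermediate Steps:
T(B, m) = -279 + 249*m
1/(T(-72, 190) + r(-69, -269)) = 1/((-279 + 249*190) - 69) = 1/((-279 + 47310) - 69) = 1/(47031 - 69) = 1/46962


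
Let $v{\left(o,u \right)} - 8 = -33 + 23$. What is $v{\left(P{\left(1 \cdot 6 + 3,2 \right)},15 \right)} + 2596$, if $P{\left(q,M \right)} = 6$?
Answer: $2594$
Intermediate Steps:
$v{\left(o,u \right)} = -2$ ($v{\left(o,u \right)} = 8 + \left(-33 + 23\right) = 8 - 10 = -2$)
$v{\left(P{\left(1 \cdot 6 + 3,2 \right)},15 \right)} + 2596 = -2 + 2596 = 2594$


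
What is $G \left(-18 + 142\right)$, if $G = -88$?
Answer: $-10912$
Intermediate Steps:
$G \left(-18 + 142\right) = - 88 \left(-18 + 142\right) = \left(-88\right) 124 = -10912$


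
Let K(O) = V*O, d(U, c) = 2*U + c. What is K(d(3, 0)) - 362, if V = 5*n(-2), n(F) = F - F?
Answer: -362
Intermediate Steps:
n(F) = 0
V = 0 (V = 5*0 = 0)
d(U, c) = c + 2*U
K(O) = 0 (K(O) = 0*O = 0)
K(d(3, 0)) - 362 = 0 - 362 = -362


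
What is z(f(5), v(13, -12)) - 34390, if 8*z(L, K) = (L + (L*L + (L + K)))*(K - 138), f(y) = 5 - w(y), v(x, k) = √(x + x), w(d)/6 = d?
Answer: -88611/2 + 437*√26/8 ≈ -44027.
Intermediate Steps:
w(d) = 6*d
v(x, k) = √2*√x (v(x, k) = √(2*x) = √2*√x)
f(y) = 5 - 6*y
z(L, K) = (-138 + K)*(K + L² + 2*L)/8 (z(L, K) = ((L + (L*L + (L + K)))*(K - 138))/8 = ((L + (L² + (K + L)))*(-138 + K))/8 = ((L + (K + L + L²))*(-138 + K))/8 = ((K + L² + 2*L)*(-138 + K))/8 = ((-138 + K)*(K + L² + 2*L))/8 = (-138 + K)*(K + L² + 2*L)/8)
z(f(5), v(13, -12)) - 34390 = (-69*(5 - 6*5)/2 - 69*√2*√13/4 - 69*(5 - 6*5)²/4 + (√2*√13)²/8 + (√2*√13)*(5 - 6*5)/4 + (√2*√13)*(5 - 6*5)²/8) - 34390 = (-69*(5 - 30)/2 - 69*√26/4 - 69*(5 - 30)²/4 + (√26)²/8 + √26*(5 - 30)/4 + √26*(5 - 30)²/8) - 34390 = (-69/2*(-25) - 69*√26/4 - 69/4*(-25)² + (⅛)*26 + (¼)*√26*(-25) + (⅛)*√26*(-25)²) - 34390 = (1725/2 - 69*√26/4 - 69/4*625 + 13/4 - 25*√26/4 + (⅛)*√26*625) - 34390 = (1725/2 - 69*√26/4 - 43125/4 + 13/4 - 25*√26/4 + 625*√26/8) - 34390 = (-19831/2 + 437*√26/8) - 34390 = -88611/2 + 437*√26/8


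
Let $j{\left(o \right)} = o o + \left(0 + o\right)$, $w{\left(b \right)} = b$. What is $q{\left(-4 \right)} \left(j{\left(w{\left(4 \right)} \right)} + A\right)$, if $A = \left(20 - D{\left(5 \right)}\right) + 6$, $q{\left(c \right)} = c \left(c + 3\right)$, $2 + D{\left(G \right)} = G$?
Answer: $172$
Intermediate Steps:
$D{\left(G \right)} = -2 + G$
$q{\left(c \right)} = c \left(3 + c\right)$
$j{\left(o \right)} = o + o^{2}$ ($j{\left(o \right)} = o^{2} + o = o + o^{2}$)
$A = 23$ ($A = \left(20 - \left(-2 + 5\right)\right) + 6 = \left(20 - 3\right) + 6 = 17 + 6 = 23$)
$q{\left(-4 \right)} \left(j{\left(w{\left(4 \right)} \right)} + A\right) = - 4 \left(3 - 4\right) \left(4 \left(1 + 4\right) + 23\right) = \left(-4\right) \left(-1\right) \left(4 \cdot 5 + 23\right) = 4 \left(20 + 23\right) = 4 \cdot 43 = 172$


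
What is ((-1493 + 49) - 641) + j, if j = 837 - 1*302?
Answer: -1550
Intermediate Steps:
j = 535 (j = 837 - 302 = 535)
((-1493 + 49) - 641) + j = ((-1493 + 49) - 641) + 535 = (-1444 - 641) + 535 = -2085 + 535 = -1550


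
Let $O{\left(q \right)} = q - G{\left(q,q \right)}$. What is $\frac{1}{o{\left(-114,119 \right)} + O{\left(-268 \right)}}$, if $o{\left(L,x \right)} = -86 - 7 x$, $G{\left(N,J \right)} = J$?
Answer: $- \frac{1}{919} \approx -0.0010881$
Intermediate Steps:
$o{\left(L,x \right)} = -86 - 7 x$
$O{\left(q \right)} = 0$ ($O{\left(q \right)} = q - q = 0$)
$\frac{1}{o{\left(-114,119 \right)} + O{\left(-268 \right)}} = \frac{1}{\left(-86 - 833\right) + 0} = \frac{1}{-919 + 0} = \frac{1}{-919} = - \frac{1}{919}$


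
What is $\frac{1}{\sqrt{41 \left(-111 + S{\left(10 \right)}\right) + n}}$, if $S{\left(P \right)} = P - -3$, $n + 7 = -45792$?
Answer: $- \frac{i \sqrt{49817}}{49817} \approx - 0.0044803 i$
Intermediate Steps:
$n = -45799$ ($n = -7 - 45792 = -45799$)
$S{\left(P \right)} = 3 + P$ ($S{\left(P \right)} = P + 3 = 3 + P$)
$\frac{1}{\sqrt{41 \left(-111 + S{\left(10 \right)}\right) + n}} = \frac{1}{\sqrt{41 \left(-111 + \left(3 + 10\right)\right) - 45799}} = \frac{1}{\sqrt{41 \left(-111 + 13\right) - 45799}} = \frac{1}{\sqrt{41 \left(-98\right) - 45799}} = \frac{1}{\sqrt{-4018 - 45799}} = \frac{1}{\sqrt{-49817}} = \frac{1}{i \sqrt{49817}} = - \frac{i \sqrt{49817}}{49817}$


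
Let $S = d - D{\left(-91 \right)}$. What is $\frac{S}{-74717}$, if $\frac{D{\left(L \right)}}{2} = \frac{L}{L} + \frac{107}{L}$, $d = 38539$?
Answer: $- \frac{3507081}{6799247} \approx -0.5158$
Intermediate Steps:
$D{\left(L \right)} = 2 + \frac{214}{L}$ ($D{\left(L \right)} = 2 \left(\frac{L}{L} + \frac{107}{L}\right) = 2 \left(1 + \frac{107}{L}\right) = 2 + \frac{214}{L}$)
$S = \frac{3507081}{91}$ ($S = 38539 - \left(2 + \frac{214}{-91}\right) = 38539 - \left(2 + 214 \left(- \frac{1}{91}\right)\right) = 38539 - \left(2 - \frac{214}{91}\right) = 38539 - - \frac{32}{91} = 38539 + \frac{32}{91} = \frac{3507081}{91} \approx 38539.0$)
$\frac{S}{-74717} = \frac{3507081}{91 \left(-74717\right)} = \frac{3507081}{91} \left(- \frac{1}{74717}\right) = - \frac{3507081}{6799247}$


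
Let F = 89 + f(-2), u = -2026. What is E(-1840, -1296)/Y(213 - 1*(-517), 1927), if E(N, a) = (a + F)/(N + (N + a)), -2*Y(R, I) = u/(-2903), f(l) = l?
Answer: -3509727/5040688 ≈ -0.69628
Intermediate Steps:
Y(R, I) = -1013/2903 (Y(R, I) = -(-1013)/(-2903) = -(-1013)*(-1)/2903 = -1/2*2026/2903 = -1013/2903)
F = 87 (F = 89 - 2 = 87)
E(N, a) = (87 + a)/(a + 2*N) (E(N, a) = (a + 87)/(N + (N + a)) = (87 + a)/(a + 2*N))
E(-1840, -1296)/Y(213 - 1*(-517), 1927) = ((87 - 1296)/(-1296 + 2*(-1840)))/(-1013/2903) = (-1209/(-1296 - 3680))*(-2903/1013) = (-1209/(-4976))*(-2903/1013) = -1/4976*(-1209)*(-2903/1013) = (1209/4976)*(-2903/1013) = -3509727/5040688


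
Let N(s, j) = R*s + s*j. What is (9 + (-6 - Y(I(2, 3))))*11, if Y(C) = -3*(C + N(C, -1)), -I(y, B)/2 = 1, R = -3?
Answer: 231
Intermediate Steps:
I(y, B) = -2 (I(y, B) = -2*1 = -2)
N(s, j) = -3*s + j*s (N(s, j) = -3*s + s*j = -3*s + j*s)
Y(C) = 9*C (Y(C) = -3*(C + C*(-3 - 1)) = -3*(C + C*(-4)) = -3*(C - 4*C) = -(-9)*C = 9*C)
(9 + (-6 - Y(I(2, 3))))*11 = (9 + (-6 - 9*(-2)))*11 = (9 + (-6 - 1*(-18)))*11 = (9 + (-6 + 18))*11 = (9 + 12)*11 = 21*11 = 231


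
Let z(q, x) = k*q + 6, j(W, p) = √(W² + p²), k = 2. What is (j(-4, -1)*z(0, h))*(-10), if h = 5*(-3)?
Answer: -60*√17 ≈ -247.39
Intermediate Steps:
h = -15
z(q, x) = 6 + 2*q (z(q, x) = 2*q + 6 = 6 + 2*q)
(j(-4, -1)*z(0, h))*(-10) = (√((-4)² + (-1)²)*(6 + 2*0))*(-10) = (√(16 + 1)*(6 + 0))*(-10) = (√17*6)*(-10) = (6*√17)*(-10) = -60*√17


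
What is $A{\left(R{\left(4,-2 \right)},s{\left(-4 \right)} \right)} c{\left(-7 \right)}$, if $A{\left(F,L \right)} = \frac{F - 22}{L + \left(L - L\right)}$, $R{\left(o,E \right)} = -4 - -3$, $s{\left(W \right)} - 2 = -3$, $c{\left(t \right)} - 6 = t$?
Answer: $-23$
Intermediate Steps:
$c{\left(t \right)} = 6 + t$
$s{\left(W \right)} = -1$ ($s{\left(W \right)} = 2 - 3 = -1$)
$R{\left(o,E \right)} = -1$ ($R{\left(o,E \right)} = -4 + 3 = -1$)
$A{\left(F,L \right)} = \frac{-22 + F}{L}$ ($A{\left(F,L \right)} = \frac{-22 + F}{L + 0} = \frac{-22 + F}{L}$)
$A{\left(R{\left(4,-2 \right)},s{\left(-4 \right)} \right)} c{\left(-7 \right)} = \frac{-22 - 1}{-1} \left(6 - 7\right) = \left(-1\right) \left(-23\right) \left(-1\right) = 23 \left(-1\right) = -23$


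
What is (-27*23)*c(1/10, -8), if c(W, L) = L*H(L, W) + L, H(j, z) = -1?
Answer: 0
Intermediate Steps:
c(W, L) = 0 (c(W, L) = L*(-1) + L = -L + L = 0)
(-27*23)*c(1/10, -8) = -27*23*0 = -621*0 = 0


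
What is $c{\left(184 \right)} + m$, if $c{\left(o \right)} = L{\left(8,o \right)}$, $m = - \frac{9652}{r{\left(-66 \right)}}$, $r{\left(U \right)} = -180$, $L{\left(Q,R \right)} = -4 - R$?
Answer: $- \frac{6047}{45} \approx -134.38$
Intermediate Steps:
$m = \frac{2413}{45}$ ($m = - \frac{9652}{-180} = \left(-9652\right) \left(- \frac{1}{180}\right) = \frac{2413}{45} \approx 53.622$)
$c{\left(o \right)} = -4 - o$
$c{\left(184 \right)} + m = \left(-4 - 184\right) + \frac{2413}{45} = -188 + \frac{2413}{45} = - \frac{6047}{45}$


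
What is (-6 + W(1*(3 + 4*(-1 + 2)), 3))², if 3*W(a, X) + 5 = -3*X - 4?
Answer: 144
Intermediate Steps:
W(a, X) = -3 - X (W(a, X) = -5/3 + (-3*X - 4)/3 = -5/3 + (-4 - 3*X)/3 = -5/3 + (-4/3 - X) = -3 - X)
(-6 + W(1*(3 + 4*(-1 + 2)), 3))² = (-6 + (-3 - 1*3))² = (-6 + (-3 - 3))² = (-6 - 6)² = (-12)² = 144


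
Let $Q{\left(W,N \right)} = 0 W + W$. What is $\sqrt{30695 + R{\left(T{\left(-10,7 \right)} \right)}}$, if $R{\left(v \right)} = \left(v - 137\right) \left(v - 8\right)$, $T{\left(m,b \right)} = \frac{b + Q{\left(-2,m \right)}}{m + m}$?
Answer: $\frac{\sqrt{509237}}{4} \approx 178.4$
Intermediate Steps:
$Q{\left(W,N \right)} = W$ ($Q{\left(W,N \right)} = 0 + W = W$)
$T{\left(m,b \right)} = \frac{-2 + b}{2 m}$ ($T{\left(m,b \right)} = \frac{b - 2}{m + m} = \frac{-2 + b}{2 m}$)
$R{\left(v \right)} = \left(-137 + v\right) \left(-8 + v\right)$
$\sqrt{30695 + R{\left(T{\left(-10,7 \right)} \right)}} = \sqrt{30695 + \left(1096 + \left(\frac{-2 + 7}{2 \left(-10\right)}\right)^{2} - 145 \frac{-2 + 7}{2 \left(-10\right)}\right)} = \sqrt{30695 + \left(1096 + \left(\frac{1}{2} \left(- \frac{1}{10}\right) 5\right)^{2} - 145 \cdot \frac{1}{2} \left(- \frac{1}{10}\right) 5\right)} = \sqrt{30695 + \left(1096 + \left(- \frac{1}{4}\right)^{2} - - \frac{145}{4}\right)} = \sqrt{30695 + \left(1096 + \frac{1}{16} + \frac{145}{4}\right)} = \sqrt{30695 + \frac{18117}{16}} = \sqrt{\frac{509237}{16}} = \frac{\sqrt{509237}}{4}$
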